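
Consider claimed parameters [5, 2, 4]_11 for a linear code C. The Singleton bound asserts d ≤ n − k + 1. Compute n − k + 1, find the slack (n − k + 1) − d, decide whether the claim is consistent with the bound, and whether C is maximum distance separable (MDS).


Singleton RHS = n − k + 1 = 4, slack = 0, bound satisfied, MDS.

Singleton bound: d ≤ n − k + 1.
Here n = 5, k = 2, so n − k + 1 = 4.
Given d = 4, check d ≤ 4: YES.
Slack = (n − k + 1) − d = 0.
The code is MDS (slack = 0).
Description: the claimed parameters are [5, 2, 4]_11; such a code would be MDS (meets Singleton bound).


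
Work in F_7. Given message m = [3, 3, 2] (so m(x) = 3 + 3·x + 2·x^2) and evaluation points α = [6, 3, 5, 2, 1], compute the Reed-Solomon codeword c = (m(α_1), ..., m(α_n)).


c = [2, 2, 5, 3, 1]

Message polynomial: m(x) = 3 + 3·x + 2·x^2 (mod 7).
For each evaluation point α_i, compute m(α_i) mod 7:
  α_1 = 6: Horner steps 2 → 1 → 2, so m(6) = 2.
  α_2 = 3: Horner steps 2 → 2 → 2, so m(3) = 2.
  α_3 = 5: Horner steps 2 → 6 → 5, so m(5) = 5.
  α_4 = 2: Horner steps 2 → 0 → 3, so m(2) = 3.
  α_5 = 1: Horner steps 2 → 5 → 1, so m(1) = 1.
Codeword c = [2, 2, 5, 3, 1] ∈ F_7^5.


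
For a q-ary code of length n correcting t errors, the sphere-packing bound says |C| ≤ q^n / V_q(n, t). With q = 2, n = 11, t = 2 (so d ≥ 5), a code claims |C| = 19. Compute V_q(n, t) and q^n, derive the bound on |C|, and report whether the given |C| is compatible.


V_q(n, t) = 67, q^n = 2048, Hamming bound = 30, |C| = 19 ≤ bound (satisfied).

Step 1: Compute V_q(n, t) = Σ_{j=0}^2 C(n, j) (q−1)^j.
  j = 0: C(11,0)·(1)^0 = 1·1 = 1.
  j = 1: C(11,1)·(1)^1 = 11·1 = 11.
  j = 2: C(11,2)·(1)^2 = 55·1 = 55.
  V_q(n, t) = 1 + 11 + 55 = 67.
Step 2: q^n = 2^11 = 2048.
Step 3: Hamming bound ⌊q^n / V_q(n,t)⌋ = ⌊2048/67⌋ = 30.
Step 4: Compare |C| = 19 to 30: satisfied.
The claimed |C| lies below the Hamming bound.


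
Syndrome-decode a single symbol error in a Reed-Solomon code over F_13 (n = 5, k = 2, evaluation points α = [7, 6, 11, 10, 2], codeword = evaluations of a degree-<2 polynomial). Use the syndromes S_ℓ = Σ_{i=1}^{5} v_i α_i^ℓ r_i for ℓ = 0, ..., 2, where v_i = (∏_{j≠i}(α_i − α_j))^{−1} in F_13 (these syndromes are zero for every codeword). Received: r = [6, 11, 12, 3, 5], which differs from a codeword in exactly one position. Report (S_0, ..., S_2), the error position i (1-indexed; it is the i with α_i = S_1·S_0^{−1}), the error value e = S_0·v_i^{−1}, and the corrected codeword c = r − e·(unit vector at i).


S = (8, 2, 7), error at position 4, error magnitude e = 12, c = [6, 11, 12, 4, 5].

Step 1: column multipliers v_i = (∏_{j≠i}(α_i − α_j))^{−1} mod 13.
  i = 1 (α = 7): (7−6)(7−11)(7−10)(7−2) = 1·(−4)·(−3)·5 = 60 ≡ 8, so v_1 = 8^{−1} = 5 (mod 13).
  i = 2 (α = 6): (6−7)(6−11)(6−10)(6−2) = (−1)·(−5)·(−4)·4 = −80 ≡ 11, so v_2 = 11^{−1} = 6 (mod 13).
  i = 3 (α = 11): (11−7)(11−6)(11−10)(11−2) = 4·5·1·9 = 180 ≡ 11, so v_3 = 11^{−1} = 6 (mod 13).
  i = 4 (α = 10): (10−7)(10−6)(10−11)(10−2) = 3·4·(−1)·8 = −96 ≡ 8, so v_4 = 8^{−1} = 5 (mod 13).
  i = 5 (α = 2): (2−7)(2−6)(2−11)(2−10) = (−5)·(−4)·(−9)·(−8) = 1440 ≡ 10, so v_5 = 10^{−1} = 4 (mod 13).
  v = [5, 6, 6, 5, 4].
Step 2: syndromes of r = [6, 11, 12, 3, 5] (all sums mod 13).
  S_0 = Σ v_i r_i = 5·6 + 6·11 + 6·12 + 5·3 + 4·5 = 203 ≡ 8.
  S_1 = Σ v_i α_i r_i = 5·7·6 + 6·6·11 + 6·11·12 + 5·10·3 + 4·2·5 = 1588 ≡ 2.
  α_i^2 mod 13 = [10, 10, 4, 9, 4].
  S_2 = Σ v_i α_i^2 r_i = 5·10·6 + 6·10·11 + 6·4·12 + 5·9·3 + 4·4·5 = 1463 ≡ 7.
  S = (8, 2, 7) ≠ 0, so r is not a codeword (an error is present).
Step 3: locate the error. For a single error e at position i, S_ℓ = v_i·e·α_i^ℓ, so α_err = S_1/S_0.
  S_0^{−1} = 8^{−1} = 5 (mod 13), so α_err = 2·5 = 10 ≡ 10 = α_4. Error position i = 4.
  Consistency check: S_2/S_1 = 7·7 = 49 ≡ 10 = α_err ✓ (single-error assumption holds).
Step 4: error magnitude e = S_0/v_4 = S_0·∏_{j≠4}(α_4 − α_j) = 8·8 = 64 ≡ 12 (mod 13).
Step 5: correct position 4: c_4 = r_4 − e = 3 − 12 ≡ 4 (mod 13). Hence c = [6, 11, 12, 4, 5].
  Check: interpolating c through the α_i gives m(x) = 2 + 8·x (degree < 2) with m(α_i) = c_i for every i, so c is indeed a codeword.


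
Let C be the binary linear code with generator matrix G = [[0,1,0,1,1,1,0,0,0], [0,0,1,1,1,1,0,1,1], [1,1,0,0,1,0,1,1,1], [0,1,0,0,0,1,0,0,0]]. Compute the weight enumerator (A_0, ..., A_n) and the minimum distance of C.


Weight distribution: A_0 = 1, A_2 = 2, A_4 = 5, A_6 = 8. Minimum distance d = 2.

Enumerate all 2^4 = 16 messages m ∈ F_2^4.
For each, compute codeword c = mG in F_2^9, then tally its weight.
  m = 0000 → c = 000000000, weight = 0.
  m = 1000 → c = 010111000, weight = 4.
  m = 0100 → c = 001111011, weight = 6.
  m = 1100 → c = 011000011, weight = 4.
  m = 0010 → c = 110010111, weight = 6.
  m = 1010 → c = 100101111, weight = 6.
  m = 0110 → c = 111101100, weight = 6.
  m = 1110 → c = 101010100, weight = 4.
  m = 0001 → c = 010001000, weight = 2.
  m = 1001 → c = 000110000, weight = 2.
  m = 0101 → c = 011110011, weight = 6.
  m = 1101 → c = 001001011, weight = 4.
  m = 0011 → c = 100011111, weight = 6.
  m = 1011 → c = 110100111, weight = 6.
  m = 0111 → c = 101100100, weight = 4.
  m = 1111 → c = 111011100, weight = 6.
Tally weights:
  weight 0: 1 codewords.
  weight 2: 2 codewords.
  weight 4: 5 codewords.
  weight 6: 8 codewords.
Minimum distance d = smallest w > 0 with A_w > 0 = 2.
Sanity: Σ A_w = 16 = 2^4 = 16 ✓.


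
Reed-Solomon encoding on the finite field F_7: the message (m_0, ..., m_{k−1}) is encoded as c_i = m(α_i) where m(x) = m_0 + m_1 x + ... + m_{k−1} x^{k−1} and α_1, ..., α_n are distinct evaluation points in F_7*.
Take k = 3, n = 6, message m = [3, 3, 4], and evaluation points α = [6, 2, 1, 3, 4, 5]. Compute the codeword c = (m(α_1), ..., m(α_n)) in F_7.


c = [4, 4, 3, 6, 2, 6]

Message polynomial: m(x) = 3 + 3·x + 4·x^2 (mod 7).
For each evaluation point α_i, compute m(α_i) mod 7:
  α_1 = 6: Horner steps 4 → 6 → 4, so m(6) = 4.
  α_2 = 2: Horner steps 4 → 4 → 4, so m(2) = 4.
  α_3 = 1: Horner steps 4 → 0 → 3, so m(1) = 3.
  α_4 = 3: Horner steps 4 → 1 → 6, so m(3) = 6.
  α_5 = 4: Horner steps 4 → 5 → 2, so m(4) = 2.
  α_6 = 5: Horner steps 4 → 2 → 6, so m(5) = 6.
Codeword c = [4, 4, 3, 6, 2, 6] ∈ F_7^6.


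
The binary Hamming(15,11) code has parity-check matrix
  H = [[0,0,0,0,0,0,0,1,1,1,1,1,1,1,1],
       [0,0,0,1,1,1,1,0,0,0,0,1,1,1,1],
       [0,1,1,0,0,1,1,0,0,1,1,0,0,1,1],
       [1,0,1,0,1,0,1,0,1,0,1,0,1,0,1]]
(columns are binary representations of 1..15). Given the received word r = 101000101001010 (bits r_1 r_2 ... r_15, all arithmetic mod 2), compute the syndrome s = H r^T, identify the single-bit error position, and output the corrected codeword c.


s = (1, 1, 1, 0)^T, error position = 14, corrected codeword c = 101000101001000

Compute s = H r^T mod 2 one row at a time:
  s_1 = 0 + 1 + 0 + 0 + 1 + 0 + 1 + 0 = 3 ≡ 1 (mod 2).
  s_2 = 0 + 0 + 0 + 1 + 1 + 0 + 1 + 0 = 3 ≡ 1 (mod 2).
  s_3 = 0 + 1 + 0 + 1 + 0 + 0 + 1 + 0 = 3 ≡ 1 (mod 2).
  s_4 = 1 + 1 + 0 + 1 + 1 + 0 + 0 + 0 = 4 ≡ 0 (mod 2).
s = (1, 1, 1, 0)^T — this equals column 14 of H (binary 1110), so error is at position 14.
Correct: flip bit 14 of r = 101000101001010 to get c = 101000101001000.


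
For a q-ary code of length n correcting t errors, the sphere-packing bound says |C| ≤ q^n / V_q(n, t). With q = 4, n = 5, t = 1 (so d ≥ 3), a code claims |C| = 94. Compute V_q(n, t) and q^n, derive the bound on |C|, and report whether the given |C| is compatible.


V_q(n, t) = 16, q^n = 1024, Hamming bound = 64, |C| = 94 > bound (violated).

Step 1: Compute V_q(n, t) = Σ_{j=0}^1 C(n, j) (q−1)^j.
  j = 0: C(5,0)·(3)^0 = 1·1 = 1.
  j = 1: C(5,1)·(3)^1 = 5·3 = 15.
  V_q(n, t) = 1 + 15 = 16.
Step 2: q^n = 4^5 = 1024.
Step 3: Hamming bound ⌊q^n / V_q(n,t)⌋ = ⌊1024/16⌋ = 64.
Step 4: Compare |C| = 94 to 64: violated.
The claimed |C| lies above the Hamming bound, so no 4-ary code of length 5 with d ≥ 3 can have 94 codewords.


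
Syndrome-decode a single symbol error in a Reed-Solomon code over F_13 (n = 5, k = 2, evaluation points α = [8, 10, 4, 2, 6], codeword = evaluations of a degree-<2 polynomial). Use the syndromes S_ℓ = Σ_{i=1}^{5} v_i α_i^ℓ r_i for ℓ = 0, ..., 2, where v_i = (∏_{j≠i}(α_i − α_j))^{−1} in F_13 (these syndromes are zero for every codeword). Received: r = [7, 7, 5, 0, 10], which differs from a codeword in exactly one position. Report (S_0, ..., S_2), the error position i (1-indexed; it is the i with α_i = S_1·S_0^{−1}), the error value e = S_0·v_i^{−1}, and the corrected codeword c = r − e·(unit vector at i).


S = (12, 5, 1), error at position 1, error magnitude e = 5, c = [2, 7, 5, 0, 10].

Step 1: column multipliers v_i = (∏_{j≠i}(α_i − α_j))^{−1} mod 13.
  i = 1 (α = 8): (8−10)(8−4)(8−2)(8−6) = (−2)·4·6·2 = −96 ≡ 8, so v_1 = 8^{−1} = 5 (mod 13).
  i = 2 (α = 10): (10−8)(10−4)(10−2)(10−6) = 2·6·8·4 = 384 ≡ 7, so v_2 = 7^{−1} = 2 (mod 13).
  i = 3 (α = 4): (4−8)(4−10)(4−2)(4−6) = (−4)·(−6)·2·(−2) = −96 ≡ 8, so v_3 = 8^{−1} = 5 (mod 13).
  i = 4 (α = 2): (2−8)(2−10)(2−4)(2−6) = (−6)·(−8)·(−2)·(−4) = 384 ≡ 7, so v_4 = 7^{−1} = 2 (mod 13).
  i = 5 (α = 6): (6−8)(6−10)(6−4)(6−2) = (−2)·(−4)·2·4 = 64 ≡ 12, so v_5 = 12^{−1} = 12 (mod 13).
  v = [5, 2, 5, 2, 12].
Step 2: syndromes of r = [7, 7, 5, 0, 10] (all sums mod 13).
  S_0 = Σ v_i r_i = 5·7 + 2·7 + 5·5 + 2·0 + 12·10 = 194 ≡ 12.
  S_1 = Σ v_i α_i r_i = 5·8·7 + 2·10·7 + 5·4·5 + 2·2·0 + 12·6·10 = 1240 ≡ 5.
  α_i^2 mod 13 = [12, 9, 3, 4, 10].
  S_2 = Σ v_i α_i^2 r_i = 5·12·7 + 2·9·7 + 5·3·5 + 2·4·0 + 12·10·10 = 1821 ≡ 1.
  S = (12, 5, 1) ≠ 0, so r is not a codeword (an error is present).
Step 3: locate the error. For a single error e at position i, S_ℓ = v_i·e·α_i^ℓ, so α_err = S_1/S_0.
  S_0^{−1} = 12^{−1} = 12 (mod 13), so α_err = 5·12 = 60 ≡ 8 = α_1. Error position i = 1.
  Consistency check: S_2/S_1 = 1·8 = 8 ≡ 8 = α_err ✓ (single-error assumption holds).
Step 4: error magnitude e = S_0/v_1 = S_0·∏_{j≠1}(α_1 − α_j) = 12·8 = 96 ≡ 5 (mod 13).
Step 5: correct position 1: c_1 = r_1 − e = 7 − 5 ≡ 2 (mod 13). Hence c = [2, 7, 5, 0, 10].
  Check: interpolating c through the α_i gives m(x) = 8 + 9·x (degree < 2) with m(α_i) = c_i for every i, so c is indeed a codeword.


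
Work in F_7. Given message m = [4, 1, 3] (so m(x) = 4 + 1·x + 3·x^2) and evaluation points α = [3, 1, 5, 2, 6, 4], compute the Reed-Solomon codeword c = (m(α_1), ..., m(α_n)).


c = [6, 1, 0, 4, 6, 0]

Message polynomial: m(x) = 4 + 1·x + 3·x^2 (mod 7).
For each evaluation point α_i, compute m(α_i) mod 7:
  α_1 = 3: Horner steps 3 → 3 → 6, so m(3) = 6.
  α_2 = 1: Horner steps 3 → 4 → 1, so m(1) = 1.
  α_3 = 5: Horner steps 3 → 2 → 0, so m(5) = 0.
  α_4 = 2: Horner steps 3 → 0 → 4, so m(2) = 4.
  α_5 = 6: Horner steps 3 → 5 → 6, so m(6) = 6.
  α_6 = 4: Horner steps 3 → 6 → 0, so m(4) = 0.
Codeword c = [6, 1, 0, 4, 6, 0] ∈ F_7^6.


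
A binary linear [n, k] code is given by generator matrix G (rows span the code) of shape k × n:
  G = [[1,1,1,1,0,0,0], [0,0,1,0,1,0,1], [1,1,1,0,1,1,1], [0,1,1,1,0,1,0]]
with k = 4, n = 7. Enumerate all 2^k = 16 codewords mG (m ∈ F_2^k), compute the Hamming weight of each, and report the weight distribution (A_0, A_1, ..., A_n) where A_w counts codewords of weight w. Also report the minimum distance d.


Weight distribution: A_0 = 1, A_1 = 1, A_2 = 1, A_3 = 4, A_4 = 5, A_5 = 3, A_6 = 1. Minimum distance d = 1.

Enumerate all 2^4 = 16 messages m ∈ F_2^4.
For each, compute codeword c = mG in F_2^7, then tally its weight.
  m = 0000 → c = 0000000, weight = 0.
  m = 1000 → c = 1111000, weight = 4.
  m = 0100 → c = 0010101, weight = 3.
  m = 1100 → c = 1101101, weight = 5.
  m = 0010 → c = 1110111, weight = 6.
  m = 1010 → c = 0001111, weight = 4.
  m = 0110 → c = 1100010, weight = 3.
  m = 1110 → c = 0011010, weight = 3.
  m = 0001 → c = 0111010, weight = 4.
  m = 1001 → c = 1000010, weight = 2.
  m = 0101 → c = 0101111, weight = 5.
  m = 1101 → c = 1010111, weight = 5.
  m = 0011 → c = 1001101, weight = 4.
  m = 1011 → c = 0110101, weight = 4.
  m = 0111 → c = 1011000, weight = 3.
  m = 1111 → c = 0100000, weight = 1.
Tally weights:
  weight 0: 1 codewords.
  weight 1: 1 codewords.
  weight 2: 1 codewords.
  weight 3: 4 codewords.
  weight 4: 5 codewords.
  weight 5: 3 codewords.
  weight 6: 1 codewords.
Minimum distance d = smallest w > 0 with A_w > 0 = 1.
Sanity: Σ A_w = 16 = 2^4 = 16 ✓.


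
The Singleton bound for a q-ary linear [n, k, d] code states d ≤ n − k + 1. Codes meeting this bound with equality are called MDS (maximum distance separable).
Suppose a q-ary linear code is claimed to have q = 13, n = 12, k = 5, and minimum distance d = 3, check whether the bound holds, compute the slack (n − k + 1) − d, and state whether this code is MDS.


Singleton RHS = n − k + 1 = 8, slack = 5, bound satisfied, not MDS.

Singleton bound: d ≤ n − k + 1.
Here n = 12, k = 5, so n − k + 1 = 8.
Given d = 3, check d ≤ 8: YES.
Slack = (n − k + 1) − d = 5.
The code is NOT MDS (slack = 5 > 0).
Description: the claimed parameters are [12, 5, 3]_13; such a code would be non-MDS.


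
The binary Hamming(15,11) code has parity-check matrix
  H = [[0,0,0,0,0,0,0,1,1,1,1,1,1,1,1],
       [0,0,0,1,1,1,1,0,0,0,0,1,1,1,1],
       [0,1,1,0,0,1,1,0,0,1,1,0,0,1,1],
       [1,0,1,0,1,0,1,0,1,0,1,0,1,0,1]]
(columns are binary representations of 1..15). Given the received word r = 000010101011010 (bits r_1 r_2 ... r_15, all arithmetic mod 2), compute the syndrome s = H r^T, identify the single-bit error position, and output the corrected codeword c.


s = (0, 0, 1, 0)^T, error position = 2, corrected codeword c = 010010101011010

Compute s = H r^T mod 2 one row at a time:
  s_1 = 0 + 1 + 0 + 1 + 1 + 0 + 1 + 0 = 4 ≡ 0 (mod 2).
  s_2 = 0 + 1 + 0 + 1 + 1 + 0 + 1 + 0 = 4 ≡ 0 (mod 2).
  s_3 = 0 + 0 + 0 + 1 + 0 + 1 + 1 + 0 = 3 ≡ 1 (mod 2).
  s_4 = 0 + 0 + 1 + 1 + 1 + 1 + 0 + 0 = 4 ≡ 0 (mod 2).
s = (0, 0, 1, 0)^T — this equals column 2 of H (binary 0010), so error is at position 2.
Correct: flip bit 2 of r = 000010101011010 to get c = 010010101011010.


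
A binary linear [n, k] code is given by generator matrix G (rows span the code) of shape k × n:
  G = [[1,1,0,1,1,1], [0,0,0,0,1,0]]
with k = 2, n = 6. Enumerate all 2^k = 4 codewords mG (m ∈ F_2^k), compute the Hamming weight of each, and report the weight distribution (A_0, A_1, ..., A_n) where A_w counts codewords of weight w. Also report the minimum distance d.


Weight distribution: A_0 = 1, A_1 = 1, A_4 = 1, A_5 = 1. Minimum distance d = 1.

Enumerate all 2^2 = 4 messages m ∈ F_2^2.
For each, compute codeword c = mG in F_2^6, then tally its weight.
  m = 00 → c = 000000, weight = 0.
  m = 10 → c = 110111, weight = 5.
  m = 01 → c = 000010, weight = 1.
  m = 11 → c = 110101, weight = 4.
Tally weights:
  weight 0: 1 codewords.
  weight 1: 1 codewords.
  weight 4: 1 codewords.
  weight 5: 1 codewords.
Minimum distance d = smallest w > 0 with A_w > 0 = 1.
Sanity: Σ A_w = 4 = 2^2 = 4 ✓.


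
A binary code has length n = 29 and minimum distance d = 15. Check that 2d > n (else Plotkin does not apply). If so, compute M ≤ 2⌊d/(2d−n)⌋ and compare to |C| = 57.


Plotkin bound M ≤ 30; given |C| = 57 > bound (violated).

Check applicability: 2d = 30, n = 29.
2d − n = 1 > 0, so Plotkin applies.
Compute d/(2d−n) = 15/1 ≈ 15.0000.
⌊d/(2d−n)⌋ = 15.
Plotkin bound: M ≤ 2·15 = 30.
Given |C| = 57, check: VIOLATED.
This |C| is above the Plotkin bound, so no binary code with n = 29, d = 15 and 57 codewords exists.


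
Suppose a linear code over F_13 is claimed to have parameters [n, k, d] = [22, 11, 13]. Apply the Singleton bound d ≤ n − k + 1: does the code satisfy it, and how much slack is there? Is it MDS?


Singleton RHS = n − k + 1 = 12, slack = -1, bound violated (no such code; not MDS).

Singleton bound: d ≤ n − k + 1.
Here n = 22, k = 11, so n − k + 1 = 12.
Given d = 13, check d ≤ 12: NO.
Slack = (n − k + 1) − d = -1.
The slack is negative: d = 13 exceeds n − k + 1 = 12 by 1, so the Singleton bound is violated and no linear [22, 11, 13]_13 code can exist. In particular it is not MDS (MDS requires d = n − k + 1 exactly).
Description: the claimed parameters are [22, 11, 13]_13; such a code would be impossible (violates the Singleton bound).


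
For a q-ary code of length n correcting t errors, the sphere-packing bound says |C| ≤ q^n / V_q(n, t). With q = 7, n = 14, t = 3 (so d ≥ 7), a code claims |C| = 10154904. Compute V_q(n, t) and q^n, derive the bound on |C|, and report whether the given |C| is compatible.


V_q(n, t) = 81985, q^n = 678223072849, Hamming bound = 8272526, |C| = 10154904 > bound (violated).

Step 1: Compute V_q(n, t) = Σ_{j=0}^3 C(n, j) (q−1)^j.
  j = 0: C(14,0)·(6)^0 = 1·1 = 1.
  j = 1: C(14,1)·(6)^1 = 14·6 = 84.
  j = 2: C(14,2)·(6)^2 = 91·36 = 3276.
  j = 3: C(14,3)·(6)^3 = 364·216 = 78624.
  V_q(n, t) = 1 + 84 + 3276 + 78624 = 81985.
Step 2: q^n = 7^14 = 678223072849.
Step 3: Hamming bound ⌊q^n / V_q(n,t)⌋ = ⌊678223072849/81985⌋ = 8272526.
Step 4: Compare |C| = 10154904 to 8272526: violated.
The claimed |C| lies above the Hamming bound, so no 7-ary code of length 14 with d ≥ 7 can have 10154904 codewords.


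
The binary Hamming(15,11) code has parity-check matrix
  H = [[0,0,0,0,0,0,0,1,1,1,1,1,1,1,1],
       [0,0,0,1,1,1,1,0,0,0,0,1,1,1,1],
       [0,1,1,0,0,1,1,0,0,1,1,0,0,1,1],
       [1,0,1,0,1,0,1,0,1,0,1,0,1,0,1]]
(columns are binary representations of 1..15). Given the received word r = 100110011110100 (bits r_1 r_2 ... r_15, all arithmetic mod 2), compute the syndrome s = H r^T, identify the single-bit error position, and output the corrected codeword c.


s = (1, 1, 0, 1)^T, error position = 13, corrected codeword c = 100110011110000

Compute s = H r^T mod 2 one row at a time:
  s_1 = 1 + 1 + 1 + 1 + 0 + 1 + 0 + 0 = 5 ≡ 1 (mod 2).
  s_2 = 1 + 1 + 0 + 0 + 0 + 1 + 0 + 0 = 3 ≡ 1 (mod 2).
  s_3 = 0 + 0 + 0 + 0 + 1 + 1 + 0 + 0 = 2 ≡ 0 (mod 2).
  s_4 = 1 + 0 + 1 + 0 + 1 + 1 + 1 + 0 = 5 ≡ 1 (mod 2).
s = (1, 1, 0, 1)^T — this equals column 13 of H (binary 1101), so error is at position 13.
Correct: flip bit 13 of r = 100110011110100 to get c = 100110011110000.


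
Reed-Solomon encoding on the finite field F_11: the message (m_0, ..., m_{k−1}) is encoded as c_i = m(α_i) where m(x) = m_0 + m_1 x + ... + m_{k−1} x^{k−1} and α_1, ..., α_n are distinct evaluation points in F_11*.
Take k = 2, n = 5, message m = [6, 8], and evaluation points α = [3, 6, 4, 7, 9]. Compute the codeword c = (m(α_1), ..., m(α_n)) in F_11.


c = [8, 10, 5, 7, 1]

Message polynomial: m(x) = 6 + 8·x (mod 11).
For each evaluation point α_i, compute m(α_i) mod 11:
  α_1 = 3: Horner steps 8 → 8, so m(3) = 8.
  α_2 = 6: Horner steps 8 → 10, so m(6) = 10.
  α_3 = 4: Horner steps 8 → 5, so m(4) = 5.
  α_4 = 7: Horner steps 8 → 7, so m(7) = 7.
  α_5 = 9: Horner steps 8 → 1, so m(9) = 1.
Codeword c = [8, 10, 5, 7, 1] ∈ F_11^5.


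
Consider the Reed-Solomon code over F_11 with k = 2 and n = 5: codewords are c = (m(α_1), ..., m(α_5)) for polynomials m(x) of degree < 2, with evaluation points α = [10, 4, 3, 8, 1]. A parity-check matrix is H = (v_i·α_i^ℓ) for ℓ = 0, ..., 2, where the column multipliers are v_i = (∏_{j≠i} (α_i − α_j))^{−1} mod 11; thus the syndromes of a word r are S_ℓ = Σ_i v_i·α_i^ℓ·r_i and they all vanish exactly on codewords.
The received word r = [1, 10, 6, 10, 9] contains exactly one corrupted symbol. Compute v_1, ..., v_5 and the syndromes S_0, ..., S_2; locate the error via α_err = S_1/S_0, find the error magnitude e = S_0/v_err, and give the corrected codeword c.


S = (1, 8, 9), error at position 4, error magnitude e = 6, c = [1, 10, 6, 4, 9].

Step 1: column multipliers v_i = (∏_{j≠i}(α_i − α_j))^{−1} mod 11.
  i = 1 (α = 10): (10−4)(10−3)(10−8)(10−1) = 6·7·2·9 = 756 ≡ 8, so v_1 = 8^{−1} = 7 (mod 11).
  i = 2 (α = 4): (4−10)(4−3)(4−8)(4−1) = (−6)·1·(−4)·3 = 72 ≡ 6, so v_2 = 6^{−1} = 2 (mod 11).
  i = 3 (α = 3): (3−10)(3−4)(3−8)(3−1) = (−7)·(−1)·(−5)·2 = −70 ≡ 7, so v_3 = 7^{−1} = 8 (mod 11).
  i = 4 (α = 8): (8−10)(8−4)(8−3)(8−1) = (−2)·4·5·7 = −280 ≡ 6, so v_4 = 6^{−1} = 2 (mod 11).
  i = 5 (α = 1): (1−10)(1−4)(1−3)(1−8) = (−9)·(−3)·(−2)·(−7) = 378 ≡ 4, so v_5 = 4^{−1} = 3 (mod 11).
  v = [7, 2, 8, 2, 3].
Step 2: syndromes of r = [1, 10, 6, 10, 9] (all sums mod 11).
  S_0 = Σ v_i r_i = 7·1 + 2·10 + 8·6 + 2·10 + 3·9 = 122 ≡ 1.
  S_1 = Σ v_i α_i r_i = 7·10·1 + 2·4·10 + 8·3·6 + 2·8·10 + 3·1·9 = 481 ≡ 8.
  α_i^2 mod 11 = [1, 5, 9, 9, 1].
  S_2 = Σ v_i α_i^2 r_i = 7·1·1 + 2·5·10 + 8·9·6 + 2·9·10 + 3·1·9 = 746 ≡ 9.
  S = (1, 8, 9) ≠ 0, so r is not a codeword (an error is present).
Step 3: locate the error. For a single error e at position i, S_ℓ = v_i·e·α_i^ℓ, so α_err = S_1/S_0.
  S_0^{−1} = 1^{−1} = 1 (mod 11), so α_err = 8·1 = 8 ≡ 8 = α_4. Error position i = 4.
  Consistency check: S_2/S_1 = 9·7 = 63 ≡ 8 = α_err ✓ (single-error assumption holds).
Step 4: error magnitude e = S_0/v_4 = S_0·∏_{j≠4}(α_4 − α_j) = 1·6 = 6 ≡ 6 (mod 11).
Step 5: correct position 4: c_4 = r_4 − e = 10 − 6 ≡ 4 (mod 11). Hence c = [1, 10, 6, 4, 9].
  Check: interpolating c through the α_i gives m(x) = 5 + 4·x (degree < 2) with m(α_i) = c_i for every i, so c is indeed a codeword.


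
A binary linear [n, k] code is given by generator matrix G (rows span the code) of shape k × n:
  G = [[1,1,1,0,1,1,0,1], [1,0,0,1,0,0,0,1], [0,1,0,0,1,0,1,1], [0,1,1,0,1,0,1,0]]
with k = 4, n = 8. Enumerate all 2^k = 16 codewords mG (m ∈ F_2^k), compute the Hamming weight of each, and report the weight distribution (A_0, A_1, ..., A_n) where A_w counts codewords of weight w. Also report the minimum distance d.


Weight distribution: A_0 = 1, A_2 = 1, A_3 = 3, A_4 = 5, A_5 = 4, A_6 = 1, A_7 = 1. Minimum distance d = 2.

Enumerate all 2^4 = 16 messages m ∈ F_2^4.
For each, compute codeword c = mG in F_2^8, then tally its weight.
  m = 0000 → c = 00000000, weight = 0.
  m = 1000 → c = 11101101, weight = 6.
  m = 0100 → c = 10010001, weight = 3.
  m = 1100 → c = 01111100, weight = 5.
  m = 0010 → c = 01001011, weight = 4.
  m = 1010 → c = 10100110, weight = 4.
  m = 0110 → c = 11011010, weight = 5.
  m = 1110 → c = 00110111, weight = 5.
  m = 0001 → c = 01101010, weight = 4.
  m = 1001 → c = 10000111, weight = 4.
  m = 0101 → c = 11111011, weight = 7.
  m = 1101 → c = 00010110, weight = 3.
  m = 0011 → c = 00100001, weight = 2.
  m = 1011 → c = 11001100, weight = 4.
  m = 0111 → c = 10110000, weight = 3.
  m = 1111 → c = 01011101, weight = 5.
Tally weights:
  weight 0: 1 codewords.
  weight 2: 1 codewords.
  weight 3: 3 codewords.
  weight 4: 5 codewords.
  weight 5: 4 codewords.
  weight 6: 1 codewords.
  weight 7: 1 codewords.
Minimum distance d = smallest w > 0 with A_w > 0 = 2.
Sanity: Σ A_w = 16 = 2^4 = 16 ✓.


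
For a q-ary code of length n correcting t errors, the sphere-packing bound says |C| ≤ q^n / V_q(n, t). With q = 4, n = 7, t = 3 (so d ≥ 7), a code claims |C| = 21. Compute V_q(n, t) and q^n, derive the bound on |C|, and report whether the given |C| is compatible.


V_q(n, t) = 1156, q^n = 16384, Hamming bound = 14, |C| = 21 > bound (violated).

Step 1: Compute V_q(n, t) = Σ_{j=0}^3 C(n, j) (q−1)^j.
  j = 0: C(7,0)·(3)^0 = 1·1 = 1.
  j = 1: C(7,1)·(3)^1 = 7·3 = 21.
  j = 2: C(7,2)·(3)^2 = 21·9 = 189.
  j = 3: C(7,3)·(3)^3 = 35·27 = 945.
  V_q(n, t) = 1 + 21 + 189 + 945 = 1156.
Step 2: q^n = 4^7 = 16384.
Step 3: Hamming bound ⌊q^n / V_q(n,t)⌋ = ⌊16384/1156⌋ = 14.
Step 4: Compare |C| = 21 to 14: violated.
The claimed |C| lies above the Hamming bound, so no 4-ary code of length 7 with d ≥ 7 can have 21 codewords.


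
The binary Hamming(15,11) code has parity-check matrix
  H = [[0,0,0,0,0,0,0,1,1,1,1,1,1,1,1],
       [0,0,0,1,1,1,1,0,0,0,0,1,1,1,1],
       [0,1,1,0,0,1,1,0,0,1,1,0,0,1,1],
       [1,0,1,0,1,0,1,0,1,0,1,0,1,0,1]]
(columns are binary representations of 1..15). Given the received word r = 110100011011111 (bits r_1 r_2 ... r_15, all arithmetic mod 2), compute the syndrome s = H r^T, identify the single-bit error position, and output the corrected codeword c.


s = (1, 1, 0, 1)^T, error position = 13, corrected codeword c = 110100011011011

Compute s = H r^T mod 2 one row at a time:
  s_1 = 1 + 1 + 0 + 1 + 1 + 1 + 1 + 1 = 7 ≡ 1 (mod 2).
  s_2 = 1 + 0 + 0 + 0 + 1 + 1 + 1 + 1 = 5 ≡ 1 (mod 2).
  s_3 = 1 + 0 + 0 + 0 + 0 + 1 + 1 + 1 = 4 ≡ 0 (mod 2).
  s_4 = 1 + 0 + 0 + 0 + 1 + 1 + 1 + 1 = 5 ≡ 1 (mod 2).
s = (1, 1, 0, 1)^T — this equals column 13 of H (binary 1101), so error is at position 13.
Correct: flip bit 13 of r = 110100011011111 to get c = 110100011011011.


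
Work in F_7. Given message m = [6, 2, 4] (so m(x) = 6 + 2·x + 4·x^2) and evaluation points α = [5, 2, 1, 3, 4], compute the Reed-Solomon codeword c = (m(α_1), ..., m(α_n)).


c = [4, 5, 5, 6, 1]

Message polynomial: m(x) = 6 + 2·x + 4·x^2 (mod 7).
For each evaluation point α_i, compute m(α_i) mod 7:
  α_1 = 5: Horner steps 4 → 1 → 4, so m(5) = 4.
  α_2 = 2: Horner steps 4 → 3 → 5, so m(2) = 5.
  α_3 = 1: Horner steps 4 → 6 → 5, so m(1) = 5.
  α_4 = 3: Horner steps 4 → 0 → 6, so m(3) = 6.
  α_5 = 4: Horner steps 4 → 4 → 1, so m(4) = 1.
Codeword c = [4, 5, 5, 6, 1] ∈ F_7^5.


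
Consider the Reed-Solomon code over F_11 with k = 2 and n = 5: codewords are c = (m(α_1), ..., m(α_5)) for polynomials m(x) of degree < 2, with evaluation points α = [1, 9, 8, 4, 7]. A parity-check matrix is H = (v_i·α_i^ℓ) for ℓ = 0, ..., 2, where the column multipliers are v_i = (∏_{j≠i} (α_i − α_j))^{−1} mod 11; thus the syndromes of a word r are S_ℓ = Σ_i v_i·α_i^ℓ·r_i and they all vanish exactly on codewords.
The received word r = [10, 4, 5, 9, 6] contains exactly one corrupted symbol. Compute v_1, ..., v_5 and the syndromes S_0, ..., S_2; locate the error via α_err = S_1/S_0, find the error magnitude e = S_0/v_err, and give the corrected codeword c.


S = (6, 6, 6), error at position 1, error magnitude e = 9, c = [1, 4, 5, 9, 6].

Step 1: column multipliers v_i = (∏_{j≠i}(α_i − α_j))^{−1} mod 11.
  i = 1 (α = 1): (1−9)(1−8)(1−4)(1−7) = (−8)·(−7)·(−3)·(−6) = 1008 ≡ 7, so v_1 = 7^{−1} = 8 (mod 11).
  i = 2 (α = 9): (9−1)(9−8)(9−4)(9−7) = 8·1·5·2 = 80 ≡ 3, so v_2 = 3^{−1} = 4 (mod 11).
  i = 3 (α = 8): (8−1)(8−9)(8−4)(8−7) = 7·(−1)·4·1 = −28 ≡ 5, so v_3 = 5^{−1} = 9 (mod 11).
  i = 4 (α = 4): (4−1)(4−9)(4−8)(4−7) = 3·(−5)·(−4)·(−3) = −180 ≡ 7, so v_4 = 7^{−1} = 8 (mod 11).
  i = 5 (α = 7): (7−1)(7−9)(7−8)(7−4) = 6·(−2)·(−1)·3 = 36 ≡ 3, so v_5 = 3^{−1} = 4 (mod 11).
  v = [8, 4, 9, 8, 4].
Step 2: syndromes of r = [10, 4, 5, 9, 6] (all sums mod 11).
  S_0 = Σ v_i r_i = 8·10 + 4·4 + 9·5 + 8·9 + 4·6 = 237 ≡ 6.
  S_1 = Σ v_i α_i r_i = 8·1·10 + 4·9·4 + 9·8·5 + 8·4·9 + 4·7·6 = 1040 ≡ 6.
  α_i^2 mod 11 = [1, 4, 9, 5, 5].
  S_2 = Σ v_i α_i^2 r_i = 8·1·10 + 4·4·4 + 9·9·5 + 8·5·9 + 4·5·6 = 1029 ≡ 6.
  S = (6, 6, 6) ≠ 0, so r is not a codeword (an error is present).
Step 3: locate the error. For a single error e at position i, S_ℓ = v_i·e·α_i^ℓ, so α_err = S_1/S_0.
  S_0^{−1} = 6^{−1} = 2 (mod 11), so α_err = 6·2 = 12 ≡ 1 = α_1. Error position i = 1.
  Consistency check: S_2/S_1 = 6·2 = 12 ≡ 1 = α_err ✓ (single-error assumption holds).
Step 4: error magnitude e = S_0/v_1 = S_0·∏_{j≠1}(α_1 − α_j) = 6·7 = 42 ≡ 9 (mod 11).
Step 5: correct position 1: c_1 = r_1 − e = 10 − 9 ≡ 1 (mod 11). Hence c = [1, 4, 5, 9, 6].
  Check: interpolating c through the α_i gives m(x) = 2 + 10·x (degree < 2) with m(α_i) = c_i for every i, so c is indeed a codeword.


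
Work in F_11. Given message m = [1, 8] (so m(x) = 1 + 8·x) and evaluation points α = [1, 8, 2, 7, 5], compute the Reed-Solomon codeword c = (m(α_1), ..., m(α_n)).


c = [9, 10, 6, 2, 8]

Message polynomial: m(x) = 1 + 8·x (mod 11).
For each evaluation point α_i, compute m(α_i) mod 11:
  α_1 = 1: Horner steps 8 → 9, so m(1) = 9.
  α_2 = 8: Horner steps 8 → 10, so m(8) = 10.
  α_3 = 2: Horner steps 8 → 6, so m(2) = 6.
  α_4 = 7: Horner steps 8 → 2, so m(7) = 2.
  α_5 = 5: Horner steps 8 → 8, so m(5) = 8.
Codeword c = [9, 10, 6, 2, 8] ∈ F_11^5.


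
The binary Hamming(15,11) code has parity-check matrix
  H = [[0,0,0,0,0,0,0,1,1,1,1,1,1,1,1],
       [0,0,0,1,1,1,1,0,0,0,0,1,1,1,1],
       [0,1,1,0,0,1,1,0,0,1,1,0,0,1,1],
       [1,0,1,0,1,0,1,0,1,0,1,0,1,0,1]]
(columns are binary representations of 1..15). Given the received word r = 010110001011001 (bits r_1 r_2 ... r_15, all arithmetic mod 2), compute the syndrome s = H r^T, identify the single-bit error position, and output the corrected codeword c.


s = (0, 0, 1, 0)^T, error position = 2, corrected codeword c = 000110001011001

Compute s = H r^T mod 2 one row at a time:
  s_1 = 0 + 1 + 0 + 1 + 1 + 0 + 0 + 1 = 4 ≡ 0 (mod 2).
  s_2 = 1 + 1 + 0 + 0 + 1 + 0 + 0 + 1 = 4 ≡ 0 (mod 2).
  s_3 = 1 + 0 + 0 + 0 + 0 + 1 + 0 + 1 = 3 ≡ 1 (mod 2).
  s_4 = 0 + 0 + 1 + 0 + 1 + 1 + 0 + 1 = 4 ≡ 0 (mod 2).
s = (0, 0, 1, 0)^T — this equals column 2 of H (binary 0010), so error is at position 2.
Correct: flip bit 2 of r = 010110001011001 to get c = 000110001011001.


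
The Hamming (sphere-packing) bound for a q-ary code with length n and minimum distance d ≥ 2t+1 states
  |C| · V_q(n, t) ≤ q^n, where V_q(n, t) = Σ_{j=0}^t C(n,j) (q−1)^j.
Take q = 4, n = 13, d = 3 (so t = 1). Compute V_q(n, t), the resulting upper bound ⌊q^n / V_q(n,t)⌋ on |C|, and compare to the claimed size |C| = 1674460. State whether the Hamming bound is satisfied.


V_q(n, t) = 40, q^n = 67108864, Hamming bound = 1677721, |C| = 1674460 ≤ bound (satisfied).

Step 1: Compute V_q(n, t) = Σ_{j=0}^1 C(n, j) (q−1)^j.
  j = 0: C(13,0)·(3)^0 = 1·1 = 1.
  j = 1: C(13,1)·(3)^1 = 13·3 = 39.
  V_q(n, t) = 1 + 39 = 40.
Step 2: q^n = 4^13 = 67108864.
Step 3: Hamming bound ⌊q^n / V_q(n,t)⌋ = ⌊67108864/40⌋ = 1677721.
Step 4: Compare |C| = 1674460 to 1677721: satisfied.
The claimed |C| lies below the Hamming bound.


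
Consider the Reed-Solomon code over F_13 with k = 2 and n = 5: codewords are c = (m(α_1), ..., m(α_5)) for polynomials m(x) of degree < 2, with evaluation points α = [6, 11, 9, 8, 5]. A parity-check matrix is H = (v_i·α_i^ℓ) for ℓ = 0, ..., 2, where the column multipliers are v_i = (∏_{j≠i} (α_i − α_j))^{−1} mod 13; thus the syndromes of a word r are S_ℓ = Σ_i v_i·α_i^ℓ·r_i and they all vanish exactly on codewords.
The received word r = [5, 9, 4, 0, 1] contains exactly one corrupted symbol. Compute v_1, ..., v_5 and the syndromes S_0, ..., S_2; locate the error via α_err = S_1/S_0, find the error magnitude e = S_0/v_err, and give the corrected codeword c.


S = (8, 10, 6), error at position 2, error magnitude e = 10, c = [5, 12, 4, 0, 1].

Step 1: column multipliers v_i = (∏_{j≠i}(α_i − α_j))^{−1} mod 13.
  i = 1 (α = 6): (6−11)(6−9)(6−8)(6−5) = (−5)·(−3)·(−2)·1 = −30 ≡ 9, so v_1 = 9^{−1} = 3 (mod 13).
  i = 2 (α = 11): (11−6)(11−9)(11−8)(11−5) = 5·2·3·6 = 180 ≡ 11, so v_2 = 11^{−1} = 6 (mod 13).
  i = 3 (α = 9): (9−6)(9−11)(9−8)(9−5) = 3·(−2)·1·4 = −24 ≡ 2, so v_3 = 2^{−1} = 7 (mod 13).
  i = 4 (α = 8): (8−6)(8−11)(8−9)(8−5) = 2·(−3)·(−1)·3 = 18 ≡ 5, so v_4 = 5^{−1} = 8 (mod 13).
  i = 5 (α = 5): (5−6)(5−11)(5−9)(5−8) = (−1)·(−6)·(−4)·(−3) = 72 ≡ 7, so v_5 = 7^{−1} = 2 (mod 13).
  v = [3, 6, 7, 8, 2].
Step 2: syndromes of r = [5, 9, 4, 0, 1] (all sums mod 13).
  S_0 = Σ v_i r_i = 3·5 + 6·9 + 7·4 + 8·0 + 2·1 = 99 ≡ 8.
  S_1 = Σ v_i α_i r_i = 3·6·5 + 6·11·9 + 7·9·4 + 8·8·0 + 2·5·1 = 946 ≡ 10.
  α_i^2 mod 13 = [10, 4, 3, 12, 12].
  S_2 = Σ v_i α_i^2 r_i = 3·10·5 + 6·4·9 + 7·3·4 + 8·12·0 + 2·12·1 = 474 ≡ 6.
  S = (8, 10, 6) ≠ 0, so r is not a codeword (an error is present).
Step 3: locate the error. For a single error e at position i, S_ℓ = v_i·e·α_i^ℓ, so α_err = S_1/S_0.
  S_0^{−1} = 8^{−1} = 5 (mod 13), so α_err = 10·5 = 50 ≡ 11 = α_2. Error position i = 2.
  Consistency check: S_2/S_1 = 6·4 = 24 ≡ 11 = α_err ✓ (single-error assumption holds).
Step 4: error magnitude e = S_0/v_2 = S_0·∏_{j≠2}(α_2 − α_j) = 8·11 = 88 ≡ 10 (mod 13).
Step 5: correct position 2: c_2 = r_2 − e = 9 − 10 ≡ 12 (mod 13). Hence c = [5, 12, 4, 0, 1].
  Check: interpolating c through the α_i gives m(x) = 7 + 4·x (degree < 2) with m(α_i) = c_i for every i, so c is indeed a codeword.


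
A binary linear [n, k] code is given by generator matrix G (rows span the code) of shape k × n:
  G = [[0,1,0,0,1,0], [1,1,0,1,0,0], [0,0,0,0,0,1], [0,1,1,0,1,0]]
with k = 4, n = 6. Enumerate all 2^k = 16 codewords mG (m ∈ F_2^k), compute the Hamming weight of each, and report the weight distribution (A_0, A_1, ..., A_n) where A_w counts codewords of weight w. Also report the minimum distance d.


Weight distribution: A_0 = 1, A_1 = 2, A_2 = 2, A_3 = 4, A_4 = 5, A_5 = 2. Minimum distance d = 1.

Enumerate all 2^4 = 16 messages m ∈ F_2^4.
For each, compute codeword c = mG in F_2^6, then tally its weight.
  m = 0000 → c = 000000, weight = 0.
  m = 1000 → c = 010010, weight = 2.
  m = 0100 → c = 110100, weight = 3.
  m = 1100 → c = 100110, weight = 3.
  m = 0010 → c = 000001, weight = 1.
  m = 1010 → c = 010011, weight = 3.
  m = 0110 → c = 110101, weight = 4.
  m = 1110 → c = 100111, weight = 4.
  m = 0001 → c = 011010, weight = 3.
  m = 1001 → c = 001000, weight = 1.
  m = 0101 → c = 101110, weight = 4.
  m = 1101 → c = 111100, weight = 4.
  m = 0011 → c = 011011, weight = 4.
  m = 1011 → c = 001001, weight = 2.
  m = 0111 → c = 101111, weight = 5.
  m = 1111 → c = 111101, weight = 5.
Tally weights:
  weight 0: 1 codewords.
  weight 1: 2 codewords.
  weight 2: 2 codewords.
  weight 3: 4 codewords.
  weight 4: 5 codewords.
  weight 5: 2 codewords.
Minimum distance d = smallest w > 0 with A_w > 0 = 1.
Sanity: Σ A_w = 16 = 2^4 = 16 ✓.


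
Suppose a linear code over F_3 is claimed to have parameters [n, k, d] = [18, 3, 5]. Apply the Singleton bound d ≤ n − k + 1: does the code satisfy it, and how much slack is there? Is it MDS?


Singleton RHS = n − k + 1 = 16, slack = 11, bound satisfied, not MDS.

Singleton bound: d ≤ n − k + 1.
Here n = 18, k = 3, so n − k + 1 = 16.
Given d = 5, check d ≤ 16: YES.
Slack = (n − k + 1) − d = 11.
The code is NOT MDS (slack = 11 > 0).
Description: the claimed parameters are [18, 3, 5]_3; such a code would be non-MDS.


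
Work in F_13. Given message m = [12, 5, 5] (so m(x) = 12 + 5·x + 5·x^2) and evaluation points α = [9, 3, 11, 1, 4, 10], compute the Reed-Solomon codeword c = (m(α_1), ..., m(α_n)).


c = [7, 7, 9, 9, 8, 3]

Message polynomial: m(x) = 12 + 5·x + 5·x^2 (mod 13).
For each evaluation point α_i, compute m(α_i) mod 13:
  α_1 = 9: Horner steps 5 → 11 → 7, so m(9) = 7.
  α_2 = 3: Horner steps 5 → 7 → 7, so m(3) = 7.
  α_3 = 11: Horner steps 5 → 8 → 9, so m(11) = 9.
  α_4 = 1: Horner steps 5 → 10 → 9, so m(1) = 9.
  α_5 = 4: Horner steps 5 → 12 → 8, so m(4) = 8.
  α_6 = 10: Horner steps 5 → 3 → 3, so m(10) = 3.
Codeword c = [7, 7, 9, 9, 8, 3] ∈ F_13^6.


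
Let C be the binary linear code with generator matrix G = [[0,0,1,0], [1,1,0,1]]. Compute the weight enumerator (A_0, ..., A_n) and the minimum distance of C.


Weight distribution: A_0 = 1, A_1 = 1, A_3 = 1, A_4 = 1. Minimum distance d = 1.

Enumerate all 2^2 = 4 messages m ∈ F_2^2.
For each, compute codeword c = mG in F_2^4, then tally its weight.
  m = 00 → c = 0000, weight = 0.
  m = 10 → c = 0010, weight = 1.
  m = 01 → c = 1101, weight = 3.
  m = 11 → c = 1111, weight = 4.
Tally weights:
  weight 0: 1 codewords.
  weight 1: 1 codewords.
  weight 3: 1 codewords.
  weight 4: 1 codewords.
Minimum distance d = smallest w > 0 with A_w > 0 = 1.
Sanity: Σ A_w = 4 = 2^2 = 4 ✓.


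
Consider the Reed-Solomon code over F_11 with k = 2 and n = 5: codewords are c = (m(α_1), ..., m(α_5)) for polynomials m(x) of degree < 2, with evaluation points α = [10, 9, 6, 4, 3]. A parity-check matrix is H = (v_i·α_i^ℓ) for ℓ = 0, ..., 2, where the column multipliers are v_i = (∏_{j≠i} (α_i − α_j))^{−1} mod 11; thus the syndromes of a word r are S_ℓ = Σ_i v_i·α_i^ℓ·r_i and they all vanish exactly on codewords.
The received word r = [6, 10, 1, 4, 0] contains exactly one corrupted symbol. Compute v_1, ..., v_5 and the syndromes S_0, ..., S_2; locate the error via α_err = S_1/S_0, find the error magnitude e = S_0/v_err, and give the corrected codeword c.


S = (7, 8, 6), error at position 2, error magnitude e = 8, c = [6, 2, 1, 4, 0].

Step 1: column multipliers v_i = (∏_{j≠i}(α_i − α_j))^{−1} mod 11.
  i = 1 (α = 10): (10−9)(10−6)(10−4)(10−3) = 1·4·6·7 = 168 ≡ 3, so v_1 = 3^{−1} = 4 (mod 11).
  i = 2 (α = 9): (9−10)(9−6)(9−4)(9−3) = (−1)·3·5·6 = −90 ≡ 9, so v_2 = 9^{−1} = 5 (mod 11).
  i = 3 (α = 6): (6−10)(6−9)(6−4)(6−3) = (−4)·(−3)·2·3 = 72 ≡ 6, so v_3 = 6^{−1} = 2 (mod 11).
  i = 4 (α = 4): (4−10)(4−9)(4−6)(4−3) = (−6)·(−5)·(−2)·1 = −60 ≡ 6, so v_4 = 6^{−1} = 2 (mod 11).
  i = 5 (α = 3): (3−10)(3−9)(3−6)(3−4) = (−7)·(−6)·(−3)·(−1) = 126 ≡ 5, so v_5 = 5^{−1} = 9 (mod 11).
  v = [4, 5, 2, 2, 9].
Step 2: syndromes of r = [6, 10, 1, 4, 0] (all sums mod 11).
  S_0 = Σ v_i r_i = 4·6 + 5·10 + 2·1 + 2·4 + 9·0 = 84 ≡ 7.
  S_1 = Σ v_i α_i r_i = 4·10·6 + 5·9·10 + 2·6·1 + 2·4·4 + 9·3·0 = 734 ≡ 8.
  α_i^2 mod 11 = [1, 4, 3, 5, 9].
  S_2 = Σ v_i α_i^2 r_i = 4·1·6 + 5·4·10 + 2·3·1 + 2·5·4 + 9·9·0 = 270 ≡ 6.
  S = (7, 8, 6) ≠ 0, so r is not a codeword (an error is present).
Step 3: locate the error. For a single error e at position i, S_ℓ = v_i·e·α_i^ℓ, so α_err = S_1/S_0.
  S_0^{−1} = 7^{−1} = 8 (mod 11), so α_err = 8·8 = 64 ≡ 9 = α_2. Error position i = 2.
  Consistency check: S_2/S_1 = 6·7 = 42 ≡ 9 = α_err ✓ (single-error assumption holds).
Step 4: error magnitude e = S_0/v_2 = S_0·∏_{j≠2}(α_2 − α_j) = 7·9 = 63 ≡ 8 (mod 11).
Step 5: correct position 2: c_2 = r_2 − e = 10 − 8 ≡ 2 (mod 11). Hence c = [6, 2, 1, 4, 0].
  Check: interpolating c through the α_i gives m(x) = 10 + 4·x (degree < 2) with m(α_i) = c_i for every i, so c is indeed a codeword.


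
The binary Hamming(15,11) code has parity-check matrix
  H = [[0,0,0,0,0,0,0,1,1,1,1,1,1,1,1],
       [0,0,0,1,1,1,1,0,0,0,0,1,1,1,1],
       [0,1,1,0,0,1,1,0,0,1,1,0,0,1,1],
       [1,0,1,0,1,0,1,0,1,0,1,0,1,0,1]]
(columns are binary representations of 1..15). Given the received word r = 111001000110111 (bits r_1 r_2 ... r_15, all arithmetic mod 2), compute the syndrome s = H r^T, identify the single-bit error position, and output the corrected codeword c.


s = (1, 0, 1, 1)^T, error position = 11, corrected codeword c = 111001000100111

Compute s = H r^T mod 2 one row at a time:
  s_1 = 0 + 0 + 1 + 1 + 0 + 1 + 1 + 1 = 5 ≡ 1 (mod 2).
  s_2 = 0 + 0 + 1 + 0 + 0 + 1 + 1 + 1 = 4 ≡ 0 (mod 2).
  s_3 = 1 + 1 + 1 + 0 + 1 + 1 + 1 + 1 = 7 ≡ 1 (mod 2).
  s_4 = 1 + 1 + 0 + 0 + 0 + 1 + 1 + 1 = 5 ≡ 1 (mod 2).
s = (1, 0, 1, 1)^T — this equals column 11 of H (binary 1011), so error is at position 11.
Correct: flip bit 11 of r = 111001000110111 to get c = 111001000100111.
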